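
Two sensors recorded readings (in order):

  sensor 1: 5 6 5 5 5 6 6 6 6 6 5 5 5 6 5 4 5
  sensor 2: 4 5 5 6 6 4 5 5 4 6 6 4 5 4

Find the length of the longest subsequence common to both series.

Pick 5 (sensor 1 #4, sensor 2 #2), 5 (sensor 1 #5, sensor 2 #3), 6 (sensor 1 #6, sensor 2 #4), 6 (sensor 1 #7, sensor 2 #5), 5 (sensor 1 #11, sensor 2 #7), 5 (sensor 1 #12, sensor 2 #8), 6 (sensor 1 #14, sensor 2 #11), 5 (sensor 1 #15, sensor 2 #13), 4 (sensor 1 #16, sensor 2 #14); all 9 values appear in both, in order. dp[17][14] = 9 confirms this is the maximum.

9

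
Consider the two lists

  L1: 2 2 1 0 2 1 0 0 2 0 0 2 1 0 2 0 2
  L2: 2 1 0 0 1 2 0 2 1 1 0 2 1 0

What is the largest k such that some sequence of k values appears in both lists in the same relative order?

11

Taking 2 (L1 #2, L2 #1), then 1 (L1 #3, L2 #2), then 0 (L1 #4, L2 #4), then 1 (L1 #6, L2 #5), then 2 (L1 #9, L2 #6), then 0 (L1 #11, L2 #7), then 2 (L1 #12, L2 #8), then 1 (L1 #13, L2 #10), then 0 (L1 #14, L2 #11), then 2 (L1 #15, L2 #12), then 0 (L1 #16, L2 #14) gives a common subsequence of length 11. dp[17][14] = 11 confirms this is the maximum.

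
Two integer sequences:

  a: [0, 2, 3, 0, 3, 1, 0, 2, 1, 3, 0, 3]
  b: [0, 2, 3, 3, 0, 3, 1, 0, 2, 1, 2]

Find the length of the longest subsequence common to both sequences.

Let dp[i][j] be the LCS length of the first i values of a and the first j values of b. dp[i][j] = dp[i-1][j-1]+1 when the i-th and j-th values match, else max(dp[i-1][j], dp[i][j-1]).
    ·  0  2  3  3  0  3  1  0  2  1  2
 ·  0  0  0  0  0  0  0  0  0  0  0  0
 0  0  1  1  1  1  1  1  1  1  1  1  1
 2  0  1  2  2  2  2  2  2  2  2  2  2
 3  0  1  2  3  3  3  3  3  3  3  3  3
 0  0  1  2  3  3  4  4  4  4  4  4  4
 3  0  1  2  3  4  4  5  5  5  5  5  5
 1  0  1  2  3  4  4  5  6  6  6  6  6
 0  0  1  2  3  4  5  5  6  7  7  7  7
 2  0  1  2  3  4  5  5  6  7  8  8  8
 1  0  1  2  3  4  5  5  6  7  8  9  9
 3  0  1  2  3  4  5  6  6  7  8  9  9
 0  0  1  2  3  4  5  6  6  7  8  9  9
 3  0  1  2  3  4  5  6  6  7  8  9  9
dp[12][11] = 9. One LCS (by backtracking along matches): 0, 2, 3, 0, 3, 1, 0, 2, 1.

9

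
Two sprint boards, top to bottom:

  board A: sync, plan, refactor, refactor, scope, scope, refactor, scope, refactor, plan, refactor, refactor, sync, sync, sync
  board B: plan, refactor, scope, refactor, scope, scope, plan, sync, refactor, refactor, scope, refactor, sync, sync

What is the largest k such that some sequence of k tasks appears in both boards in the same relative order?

10

Pick plan at board A[2]=board B[1]; then refactor at board A[3]=board B[2]; then refactor at board A[4]=board B[4]; then scope at board A[5]=board B[5]; then scope at board A[6]=board B[6]; then refactor at board A[7]=board B[10]; then scope at board A[8]=board B[11]; then refactor at board A[12]=board B[12]; then sync at board A[14]=board B[13]; then sync at board A[15]=board B[14]; all 10 tasks appear in both, in order. Since dp[15][14] = 10, nothing longer is possible.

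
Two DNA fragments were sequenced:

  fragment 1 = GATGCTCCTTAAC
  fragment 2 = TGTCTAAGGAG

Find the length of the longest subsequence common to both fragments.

7

Match T [3,1], then G [4,2], then T [6,3], then C [8,4], then T [9,5], then A [11,7], then A [12,10] — 7 bases in the same relative order in both. Since dp[13][11] = 7, nothing longer is possible.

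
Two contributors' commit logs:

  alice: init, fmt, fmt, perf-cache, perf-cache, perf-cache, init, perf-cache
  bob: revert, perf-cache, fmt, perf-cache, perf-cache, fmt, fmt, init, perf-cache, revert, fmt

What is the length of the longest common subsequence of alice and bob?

Taking fmt (alice #3, bob #3), then perf-cache (alice #4, bob #4), then perf-cache (alice #5, bob #5), then init (alice #7, bob #8), then perf-cache (alice #8, bob #9) gives a common subsequence of length 5. dp[8][11] = 5 confirms this is the maximum.

5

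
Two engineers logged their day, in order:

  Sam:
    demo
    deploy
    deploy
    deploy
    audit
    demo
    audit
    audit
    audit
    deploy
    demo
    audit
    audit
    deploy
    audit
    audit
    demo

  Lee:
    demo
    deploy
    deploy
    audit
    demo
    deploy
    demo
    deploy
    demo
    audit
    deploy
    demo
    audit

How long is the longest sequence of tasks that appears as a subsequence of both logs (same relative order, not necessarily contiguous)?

One common subsequence of length 10: demo (Sam #1, Lee #1), then deploy (Sam #2, Lee #2), then deploy (Sam #3, Lee #3), then deploy (Sam #4, Lee #6), then demo (Sam #6, Lee #7), then deploy (Sam #10, Lee #8), then demo (Sam #11, Lee #9), then audit (Sam #13, Lee #10), then deploy (Sam #14, Lee #11), then audit (Sam #16, Lee #13). Since dp[17][13] = 10, nothing longer is possible.

10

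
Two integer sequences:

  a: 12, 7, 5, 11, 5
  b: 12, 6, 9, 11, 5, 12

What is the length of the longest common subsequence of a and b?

3

Match 12 [1,1] → 11 [4,4] → 5 [5,5] — 3 values in the same relative order in both, and the DP table's final entry dp[5][6] is also 3, so no common subsequence is longer.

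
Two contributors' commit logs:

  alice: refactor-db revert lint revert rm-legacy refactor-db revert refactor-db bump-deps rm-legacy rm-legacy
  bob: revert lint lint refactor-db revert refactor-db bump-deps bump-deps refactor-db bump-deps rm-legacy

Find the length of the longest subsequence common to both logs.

Pick revert at alice[2]=bob[1], lint at alice[3]=bob[3], revert at alice[4]=bob[5], refactor-db at alice[6]=bob[6], refactor-db at alice[8]=bob[9], bump-deps at alice[9]=bob[10], rm-legacy at alice[11]=bob[11]; all 7 commits appear in both, in order, and the DP table's final entry dp[11][11] is also 7, so no common subsequence is longer.

7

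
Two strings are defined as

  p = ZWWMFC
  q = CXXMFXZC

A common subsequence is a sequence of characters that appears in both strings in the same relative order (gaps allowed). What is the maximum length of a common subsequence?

Let dp[i][j] be the LCS length of the first i characters of p and the first j characters of q. dp[i][j] = dp[i-1][j-1]+1 when the i-th and j-th characters match, else max(dp[i-1][j], dp[i][j-1]).
    ·  C  X  X  M  F  X  Z  C
 ·  0  0  0  0  0  0  0  0  0
 Z  0  0  0  0  0  0  0  1  1
 W  0  0  0  0  0  0  0  1  1
 W  0  0  0  0  0  0  0  1  1
 M  0  0  0  0  1  1  1  1  1
 F  0  0  0  0  1  2  2  2  2
 C  0  1  1  1  1  2  2  2  3
dp[6][8] = 3. One LCS (by backtracking along matches): MFC.

3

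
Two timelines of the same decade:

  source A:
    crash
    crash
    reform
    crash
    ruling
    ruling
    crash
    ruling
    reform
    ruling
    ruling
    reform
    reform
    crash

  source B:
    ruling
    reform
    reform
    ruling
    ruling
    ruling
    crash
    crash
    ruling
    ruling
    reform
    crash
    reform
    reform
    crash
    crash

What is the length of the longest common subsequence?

9

Taking reform [3,3] → ruling [5,5] → ruling [6,6] → crash [7,8] → ruling [8,10] → reform [9,11] → reform [12,13] → reform [13,14] → crash [14,16] gives a common subsequence of length 9, and the DP table's final entry dp[14][16] is also 9, so no common subsequence is longer.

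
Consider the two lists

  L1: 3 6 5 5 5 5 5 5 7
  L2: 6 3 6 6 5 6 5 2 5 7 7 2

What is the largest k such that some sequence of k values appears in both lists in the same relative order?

6

Pick 3 at L1[1]=L2[2] → 6 at L1[2]=L2[4] → 5 at L1[3]=L2[5] → 5 at L1[4]=L2[7] → 5 at L1[5]=L2[9] → 7 at L1[9]=L2[11]; all 6 values appear in both, in order. dp[9][12] = 6 confirms this is the maximum.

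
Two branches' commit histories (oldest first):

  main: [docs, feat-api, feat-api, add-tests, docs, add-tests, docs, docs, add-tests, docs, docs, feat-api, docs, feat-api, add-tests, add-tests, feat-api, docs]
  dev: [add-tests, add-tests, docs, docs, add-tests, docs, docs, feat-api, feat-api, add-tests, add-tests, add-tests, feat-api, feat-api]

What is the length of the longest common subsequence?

Taking add-tests [4,1] → add-tests [6,2] → docs [7,3] → docs [8,4] → add-tests [9,5] → docs [10,6] → docs [11,7] → feat-api [12,8] → feat-api [14,9] → add-tests [15,11] → add-tests [16,12] → feat-api [17,14] gives a common subsequence of length 12. dp[18][14] = 12 confirms this is the maximum.

12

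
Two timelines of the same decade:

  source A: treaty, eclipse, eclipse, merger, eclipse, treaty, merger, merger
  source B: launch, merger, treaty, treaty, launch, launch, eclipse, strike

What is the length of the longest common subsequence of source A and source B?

Match treaty [1,4], eclipse [2,7] — 2 events in the same relative order in both. The LCS DP gives dp[8][8] = 2, so this is optimal.

2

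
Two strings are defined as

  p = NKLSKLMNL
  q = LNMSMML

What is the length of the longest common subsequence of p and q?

Let dp[i][j] be the LCS length of the first i characters of p and the first j characters of q. dp[i][j] = dp[i-1][j-1]+1 when the i-th and j-th characters match, else max(dp[i-1][j], dp[i][j-1]).
    ·  L  N  M  S  M  M  L
 ·  0  0  0  0  0  0  0  0
 N  0  0  1  1  1  1  1  1
 K  0  0  1  1  1  1  1  1
 L  0  1  1  1  1  1  1  2
 S  0  1  1  1  2  2  2  2
 K  0  1  1  1  2  2  2  2
 L  0  1  1  1  2  2  2  3
 M  0  1  1  2  2  3  3  3
 N  0  1  2  2  2  3  3  3
 L  0  1  2  2  2  3  3  4
dp[9][7] = 4. One LCS (by backtracking along matches): NSML.

4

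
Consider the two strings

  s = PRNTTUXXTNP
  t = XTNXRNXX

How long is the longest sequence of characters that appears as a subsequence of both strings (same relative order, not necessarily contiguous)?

Let dp[i][j] be the LCS length of the first i characters of s and the first j characters of t. dp[i][j] = dp[i-1][j-1]+1 when the i-th and j-th characters match, else max(dp[i-1][j], dp[i][j-1]).
    ·  X  T  N  X  R  N  X  X
 ·  0  0  0  0  0  0  0  0  0
 P  0  0  0  0  0  0  0  0  0
 R  0  0  0  0  0  1  1  1  1
 N  0  0  0  1  1  1  2  2  2
 T  0  0  1  1  1  1  2  2  2
 T  0  0  1  1  1  1  2  2  2
 U  0  0  1  1  1  1  2  2  2
 X  0  1  1  1  2  2  2  3  3
 X  0  1  1  1  2  2  2  3  4
 T  0  1  2  2  2  2  2  3  4
 N  0  1  2  3  3  3  3  3  4
 P  0  1  2  3  3  3  3  3  4
dp[11][8] = 4. One LCS (by backtracking along matches): RNXX.

4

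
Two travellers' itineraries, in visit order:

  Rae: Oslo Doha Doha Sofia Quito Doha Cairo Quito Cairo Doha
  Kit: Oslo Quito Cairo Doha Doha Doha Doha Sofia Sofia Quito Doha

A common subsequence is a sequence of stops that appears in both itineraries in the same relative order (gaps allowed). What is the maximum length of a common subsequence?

Match Oslo [1,1]; then Doha [2,6]; then Doha [3,7]; then Sofia [4,9]; then Quito [8,10]; then Doha [10,11] — 6 stops in the same relative order in both, and the DP table's final entry dp[10][11] is also 6, so no common subsequence is longer.

6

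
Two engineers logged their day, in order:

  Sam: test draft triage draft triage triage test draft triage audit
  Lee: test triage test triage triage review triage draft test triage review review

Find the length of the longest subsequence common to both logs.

Match test [1,3]; then triage [3,4]; then triage [5,5]; then triage [6,7]; then test [7,9]; then triage [9,10] — 6 tasks in the same relative order in both. The LCS DP gives dp[10][12] = 6, so this is optimal.

6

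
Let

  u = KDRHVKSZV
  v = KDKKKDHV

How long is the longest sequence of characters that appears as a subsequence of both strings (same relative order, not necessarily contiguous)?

4

Let dp[i][j] be the LCS length of the first i characters of u and the first j characters of v. dp[i][j] = dp[i-1][j-1]+1 when the i-th and j-th characters match, else max(dp[i-1][j], dp[i][j-1]).
    ·  K  D  K  K  K  D  H  V
 ·  0  0  0  0  0  0  0  0  0
 K  0  1  1  1  1  1  1  1  1
 D  0  1  2  2  2  2  2  2  2
 R  0  1  2  2  2  2  2  2  2
 H  0  1  2  2  2  2  2  3  3
 V  0  1  2  2  2  2  2  3  4
 K  0  1  2  3  3  3  3  3  4
 S  0  1  2  3  3  3  3  3  4
 Z  0  1  2  3  3  3  3  3  4
 V  0  1  2  3  3  3  3  3  4
dp[9][8] = 4. One LCS (by backtracking along matches): KDHV.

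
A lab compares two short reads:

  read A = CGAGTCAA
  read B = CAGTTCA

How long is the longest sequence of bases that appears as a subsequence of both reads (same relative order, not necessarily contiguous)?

Let dp[i][j] be the LCS length of the first i bases of read A and the first j bases of read B. dp[i][j] = dp[i-1][j-1]+1 when the i-th and j-th bases match, else max(dp[i-1][j], dp[i][j-1]).
    ·  C  A  G  T  T  C  A
 ·  0  0  0  0  0  0  0  0
 C  0  1  1  1  1  1  1  1
 G  0  1  1  2  2  2  2  2
 A  0  1  2  2  2  2  2  3
 G  0  1  2  3  3  3  3  3
 T  0  1  2  3  4  4  4  4
 C  0  1  2  3  4  4  5  5
 A  0  1  2  3  4  4  5  6
 A  0  1  2  3  4  4  5  6
dp[8][7] = 6. One LCS (by backtracking along matches): CAGTCA.

6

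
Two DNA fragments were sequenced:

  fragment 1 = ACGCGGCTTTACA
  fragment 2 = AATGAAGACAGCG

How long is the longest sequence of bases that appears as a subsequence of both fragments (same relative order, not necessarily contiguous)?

Match A at fragment 1[1]=fragment 2[2]; then G at fragment 1[3]=fragment 2[4]; then G at fragment 1[5]=fragment 2[7]; then C at fragment 1[7]=fragment 2[9]; then A at fragment 1[11]=fragment 2[10]; then C at fragment 1[12]=fragment 2[12] — 6 bases in the same relative order in both, and the DP table's final entry dp[13][13] is also 6, so no common subsequence is longer.

6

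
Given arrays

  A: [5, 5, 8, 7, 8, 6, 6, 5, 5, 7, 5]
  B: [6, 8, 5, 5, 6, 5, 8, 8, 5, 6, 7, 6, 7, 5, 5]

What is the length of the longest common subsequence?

8

Pick 5 at A[1]=B[4], then 5 at A[2]=B[6], then 8 at A[3]=B[7], then 8 at A[5]=B[8], then 6 at A[6]=B[10], then 6 at A[7]=B[12], then 5 at A[9]=B[14], then 5 at A[11]=B[15]; all 8 values appear in both, in order. dp[11][15] = 8 confirms this is the maximum.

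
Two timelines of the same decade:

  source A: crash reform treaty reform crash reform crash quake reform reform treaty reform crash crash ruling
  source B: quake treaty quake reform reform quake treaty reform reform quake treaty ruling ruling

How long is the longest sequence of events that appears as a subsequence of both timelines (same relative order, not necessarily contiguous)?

8

One common subsequence of length 8: treaty [3,2]; then reform [4,4]; then reform [6,5]; then quake [8,6]; then reform [9,8]; then reform [10,9]; then treaty [11,11]; then ruling [15,13]. Since dp[15][13] = 8, nothing longer is possible.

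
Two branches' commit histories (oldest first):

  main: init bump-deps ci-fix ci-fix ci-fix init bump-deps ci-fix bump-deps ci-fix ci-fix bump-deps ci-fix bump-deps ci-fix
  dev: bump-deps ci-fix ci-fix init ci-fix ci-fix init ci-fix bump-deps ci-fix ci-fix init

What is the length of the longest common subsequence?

Pick bump-deps [2,1], then ci-fix [4,2], then ci-fix [5,3], then init [6,4], then ci-fix [8,5], then ci-fix [10,6], then ci-fix [11,8], then bump-deps [12,9], then ci-fix [13,10], then ci-fix [15,11]; all 10 commits appear in both, in order. Since dp[15][12] = 10, nothing longer is possible.

10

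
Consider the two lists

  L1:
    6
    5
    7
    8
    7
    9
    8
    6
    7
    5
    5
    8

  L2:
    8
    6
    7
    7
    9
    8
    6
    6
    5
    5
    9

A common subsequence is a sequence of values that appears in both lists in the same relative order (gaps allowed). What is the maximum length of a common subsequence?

8

Match 6 at L1[1]=L2[2], then 7 at L1[3]=L2[3], then 7 at L1[5]=L2[4], then 9 at L1[6]=L2[5], then 8 at L1[7]=L2[6], then 6 at L1[8]=L2[8], then 5 at L1[10]=L2[9], then 5 at L1[11]=L2[10] — 8 values in the same relative order in both, and the DP table's final entry dp[12][11] is also 8, so no common subsequence is longer.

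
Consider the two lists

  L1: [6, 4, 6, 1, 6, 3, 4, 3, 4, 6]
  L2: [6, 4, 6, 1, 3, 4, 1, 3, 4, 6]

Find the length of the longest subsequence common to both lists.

9

Let dp[i][j] be the LCS length of the first i values of L1 and the first j values of L2. dp[i][j] = dp[i-1][j-1]+1 when the i-th and j-th values match, else max(dp[i-1][j], dp[i][j-1]).
    ·  6  4  6  1  3  4  1  3  4  6
 ·  0  0  0  0  0  0  0  0  0  0  0
 6  0  1  1  1  1  1  1  1  1  1  1
 4  0  1  2  2  2  2  2  2  2  2  2
 6  0  1  2  3  3  3  3  3  3  3  3
 1  0  1  2  3  4  4  4  4  4  4  4
 6  0  1  2  3  4  4  4  4  4  4  5
 3  0  1  2  3  4  5  5  5  5  5  5
 4  0  1  2  3  4  5  6  6  6  6  6
 3  0  1  2  3  4  5  6  6  7  7  7
 4  0  1  2  3  4  5  6  6  7  8  8
 6  0  1  2  3  4  5  6  6  7  8  9
dp[10][10] = 9. One LCS (by backtracking along matches): 6, 4, 6, 1, 3, 4, 3, 4, 6.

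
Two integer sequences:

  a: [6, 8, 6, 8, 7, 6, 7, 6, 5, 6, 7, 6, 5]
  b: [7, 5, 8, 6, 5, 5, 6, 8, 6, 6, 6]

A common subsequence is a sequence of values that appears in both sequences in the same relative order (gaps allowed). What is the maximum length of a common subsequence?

Taking 6 at a[1]=b[4], 6 at a[3]=b[7], 8 at a[4]=b[8], 6 at a[8]=b[9], 6 at a[10]=b[10], 6 at a[12]=b[11] gives a common subsequence of length 6, and the DP table's final entry dp[13][11] is also 6, so no common subsequence is longer.

6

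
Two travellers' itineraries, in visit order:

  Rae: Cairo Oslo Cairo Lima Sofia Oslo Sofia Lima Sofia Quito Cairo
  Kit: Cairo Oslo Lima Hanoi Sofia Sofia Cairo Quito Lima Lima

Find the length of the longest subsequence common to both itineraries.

6

Pick Cairo (Rae #1, Kit #1) → Oslo (Rae #2, Kit #2) → Lima (Rae #4, Kit #3) → Sofia (Rae #5, Kit #5) → Sofia (Rae #7, Kit #6) → Lima (Rae #8, Kit #10); all 6 stops appear in both, in order. The LCS DP gives dp[11][10] = 6, so this is optimal.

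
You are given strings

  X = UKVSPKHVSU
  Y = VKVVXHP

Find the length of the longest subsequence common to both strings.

Let dp[i][j] be the LCS length of the first i characters of X and the first j characters of Y. dp[i][j] = dp[i-1][j-1]+1 when the i-th and j-th characters match, else max(dp[i-1][j], dp[i][j-1]).
    ·  V  K  V  V  X  H  P
 ·  0  0  0  0  0  0  0  0
 U  0  0  0  0  0  0  0  0
 K  0  0  1  1  1  1  1  1
 V  0  1  1  2  2  2  2  2
 S  0  1  1  2  2  2  2  2
 P  0  1  1  2  2  2  2  3
 K  0  1  2  2  2  2  2  3
 H  0  1  2  2  2  2  3  3
 V  0  1  2  3  3  3  3  3
 S  0  1  2  3  3  3  3  3
 U  0  1  2  3  3  3  3  3
dp[10][7] = 3. One LCS (by backtracking along matches): KVP.

3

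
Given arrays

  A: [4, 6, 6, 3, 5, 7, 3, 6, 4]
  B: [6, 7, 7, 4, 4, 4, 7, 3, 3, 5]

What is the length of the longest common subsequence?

Match 4 [1,6], then 3 [4,9], then 5 [5,10] — 3 values in the same relative order in both. Since dp[9][10] = 3, nothing longer is possible.

3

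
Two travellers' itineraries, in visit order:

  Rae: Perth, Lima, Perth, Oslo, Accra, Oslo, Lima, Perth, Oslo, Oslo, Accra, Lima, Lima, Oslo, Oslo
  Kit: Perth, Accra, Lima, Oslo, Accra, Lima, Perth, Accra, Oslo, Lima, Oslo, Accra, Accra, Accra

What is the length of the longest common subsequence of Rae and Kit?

9

Taking Perth at Rae[1]=Kit[1], then Lima at Rae[2]=Kit[3], then Oslo at Rae[4]=Kit[4], then Accra at Rae[5]=Kit[5], then Lima at Rae[7]=Kit[6], then Perth at Rae[8]=Kit[7], then Oslo at Rae[9]=Kit[9], then Oslo at Rae[10]=Kit[11], then Accra at Rae[11]=Kit[14] gives a common subsequence of length 9. dp[15][14] = 9 confirms this is the maximum.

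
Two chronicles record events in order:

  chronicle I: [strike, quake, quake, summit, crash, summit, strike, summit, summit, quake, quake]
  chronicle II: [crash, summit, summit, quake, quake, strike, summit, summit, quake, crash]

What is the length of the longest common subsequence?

6

One common subsequence of length 6: quake [2,4], quake [3,5], strike [7,6], summit [8,7], summit [9,8], quake [10,9]. dp[11][10] = 6 confirms this is the maximum.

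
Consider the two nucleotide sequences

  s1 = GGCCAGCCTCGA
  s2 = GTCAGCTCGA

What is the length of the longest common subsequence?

One common subsequence of length 9: G (s1 #1, s2 #1) → C (s1 #4, s2 #3) → A (s1 #5, s2 #4) → G (s1 #6, s2 #5) → C (s1 #8, s2 #6) → T (s1 #9, s2 #7) → C (s1 #10, s2 #8) → G (s1 #11, s2 #9) → A (s1 #12, s2 #10). dp[12][10] = 9 confirms this is the maximum.

9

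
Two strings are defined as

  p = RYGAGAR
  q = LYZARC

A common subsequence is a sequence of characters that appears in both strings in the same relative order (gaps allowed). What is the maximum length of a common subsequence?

Let dp[i][j] be the LCS length of the first i characters of p and the first j characters of q. dp[i][j] = dp[i-1][j-1]+1 when the i-th and j-th characters match, else max(dp[i-1][j], dp[i][j-1]).
    ·  L  Y  Z  A  R  C
 ·  0  0  0  0  0  0  0
 R  0  0  0  0  0  1  1
 Y  0  0  1  1  1  1  1
 G  0  0  1  1  1  1  1
 A  0  0  1  1  2  2  2
 G  0  0  1  1  2  2  2
 A  0  0  1  1  2  2  2
 R  0  0  1  1  2  3  3
dp[7][6] = 3. One LCS (by backtracking along matches): YAR.

3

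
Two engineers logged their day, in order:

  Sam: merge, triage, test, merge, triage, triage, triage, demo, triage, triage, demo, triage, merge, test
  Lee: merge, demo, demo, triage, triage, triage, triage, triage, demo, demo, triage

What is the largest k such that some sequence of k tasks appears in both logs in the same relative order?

8

Match merge at Sam[1]=Lee[1], then triage at Sam[2]=Lee[5], then triage at Sam[5]=Lee[6], then triage at Sam[6]=Lee[7], then triage at Sam[7]=Lee[8], then demo at Sam[8]=Lee[9], then demo at Sam[11]=Lee[10], then triage at Sam[12]=Lee[11] — 8 tasks in the same relative order in both. dp[14][11] = 8 confirms this is the maximum.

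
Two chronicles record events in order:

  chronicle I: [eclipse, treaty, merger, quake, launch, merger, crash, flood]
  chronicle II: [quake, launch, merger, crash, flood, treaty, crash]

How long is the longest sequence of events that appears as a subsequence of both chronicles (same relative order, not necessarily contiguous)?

One common subsequence of length 5: quake [4,1], launch [5,2], merger [6,3], crash [7,4], flood [8,5]. dp[8][7] = 5 confirms this is the maximum.

5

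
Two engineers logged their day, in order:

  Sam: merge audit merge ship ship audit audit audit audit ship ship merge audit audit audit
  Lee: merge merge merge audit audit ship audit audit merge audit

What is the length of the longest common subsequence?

8

Pick merge (Sam #1, Lee #2) → merge (Sam #3, Lee #3) → audit (Sam #6, Lee #4) → audit (Sam #7, Lee #5) → audit (Sam #8, Lee #7) → audit (Sam #9, Lee #8) → merge (Sam #12, Lee #9) → audit (Sam #15, Lee #10); all 8 tasks appear in both, in order. dp[15][10] = 8 confirms this is the maximum.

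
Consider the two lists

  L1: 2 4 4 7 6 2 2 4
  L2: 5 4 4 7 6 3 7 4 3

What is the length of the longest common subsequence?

5

Taking 4 [2,2]; then 4 [3,3]; then 7 [4,4]; then 6 [5,5]; then 4 [8,8] gives a common subsequence of length 5, and the DP table's final entry dp[8][9] is also 5, so no common subsequence is longer.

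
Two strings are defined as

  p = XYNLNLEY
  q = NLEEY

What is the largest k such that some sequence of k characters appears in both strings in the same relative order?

Let dp[i][j] be the LCS length of the first i characters of p and the first j characters of q. dp[i][j] = dp[i-1][j-1]+1 when the i-th and j-th characters match, else max(dp[i-1][j], dp[i][j-1]).
    ·  N  L  E  E  Y
 ·  0  0  0  0  0  0
 X  0  0  0  0  0  0
 Y  0  0  0  0  0  1
 N  0  1  1  1  1  1
 L  0  1  2  2  2  2
 N  0  1  2  2  2  2
 L  0  1  2  2  2  2
 E  0  1  2  3  3  3
 Y  0  1  2  3  3  4
dp[8][5] = 4. One LCS (by backtracking along matches): NLEY.

4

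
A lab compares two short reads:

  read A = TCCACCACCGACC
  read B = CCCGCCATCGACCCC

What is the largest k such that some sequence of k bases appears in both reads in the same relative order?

10

One common subsequence of length 10: C [2,2] → C [3,3] → C [5,5] → C [6,6] → A [7,7] → C [9,9] → G [10,10] → A [11,11] → C [12,14] → C [13,15]. Since dp[13][15] = 10, nothing longer is possible.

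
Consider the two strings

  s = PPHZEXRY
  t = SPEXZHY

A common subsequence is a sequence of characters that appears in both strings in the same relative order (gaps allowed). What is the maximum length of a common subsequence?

4

Let dp[i][j] be the LCS length of the first i characters of s and the first j characters of t. dp[i][j] = dp[i-1][j-1]+1 when the i-th and j-th characters match, else max(dp[i-1][j], dp[i][j-1]).
    ·  S  P  E  X  Z  H  Y
 ·  0  0  0  0  0  0  0  0
 P  0  0  1  1  1  1  1  1
 P  0  0  1  1  1  1  1  1
 H  0  0  1  1  1  1  2  2
 Z  0  0  1  1  1  2  2  2
 E  0  0  1  2  2  2  2  2
 X  0  0  1  2  3  3  3  3
 R  0  0  1  2  3  3  3  3
 Y  0  0  1  2  3  3  3  4
dp[8][7] = 4. One LCS (by backtracking along matches): PEXY.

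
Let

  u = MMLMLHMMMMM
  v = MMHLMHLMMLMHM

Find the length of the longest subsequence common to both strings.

9

One common subsequence of length 9: M (u #1, v #1); then M (u #2, v #2); then L (u #3, v #4); then M (u #4, v #5); then L (u #5, v #7); then M (u #7, v #8); then M (u #8, v #9); then M (u #9, v #11); then M (u #11, v #13). dp[11][13] = 9 confirms this is the maximum.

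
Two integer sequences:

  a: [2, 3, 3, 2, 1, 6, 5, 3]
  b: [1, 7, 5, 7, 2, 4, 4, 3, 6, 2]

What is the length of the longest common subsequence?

One common subsequence of length 3: 2 [1,5]; then 3 [2,8]; then 2 [4,10]. dp[8][10] = 3 confirms this is the maximum.

3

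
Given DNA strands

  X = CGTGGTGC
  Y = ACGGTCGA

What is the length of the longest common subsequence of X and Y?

Let dp[i][j] be the LCS length of the first i bases of X and the first j bases of Y. dp[i][j] = dp[i-1][j-1]+1 when the i-th and j-th bases match, else max(dp[i-1][j], dp[i][j-1]).
    ·  A  C  G  G  T  C  G  A
 ·  0  0  0  0  0  0  0  0  0
 C  0  0  1  1  1  1  1  1  1
 G  0  0  1  2  2  2  2  2  2
 T  0  0  1  2  2  3  3  3  3
 G  0  0  1  2  3  3  3  4  4
 G  0  0  1  2  3  3  3  4  4
 T  0  0  1  2  3  4  4  4  4
 G  0  0  1  2  3  4  4  5  5
 C  0  0  1  2  3  4  5  5  5
dp[8][8] = 5. One LCS (by backtracking along matches): CGGTG.

5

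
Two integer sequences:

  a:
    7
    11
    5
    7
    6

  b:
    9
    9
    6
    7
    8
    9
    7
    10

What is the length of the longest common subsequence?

Match 7 at a[1]=b[4]; then 7 at a[4]=b[7] — 2 values in the same relative order in both, and the DP table's final entry dp[5][8] is also 2, so no common subsequence is longer.

2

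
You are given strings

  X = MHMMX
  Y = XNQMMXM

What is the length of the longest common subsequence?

3

Let dp[i][j] be the LCS length of the first i characters of X and the first j characters of Y. dp[i][j] = dp[i-1][j-1]+1 when the i-th and j-th characters match, else max(dp[i-1][j], dp[i][j-1]).
    ·  X  N  Q  M  M  X  M
 ·  0  0  0  0  0  0  0  0
 M  0  0  0  0  1  1  1  1
 H  0  0  0  0  1  1  1  1
 M  0  0  0  0  1  2  2  2
 M  0  0  0  0  1  2  2  3
 X  0  1  1  1  1  2  3  3
dp[5][7] = 3. One LCS (by backtracking along matches): MMM.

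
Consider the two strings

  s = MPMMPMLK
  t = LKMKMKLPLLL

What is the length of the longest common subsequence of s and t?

4

Match M at s[1]=t[3]; then M at s[3]=t[5]; then P at s[5]=t[8]; then L at s[7]=t[11] — 4 characters in the same relative order in both. The LCS DP gives dp[8][11] = 4, so this is optimal.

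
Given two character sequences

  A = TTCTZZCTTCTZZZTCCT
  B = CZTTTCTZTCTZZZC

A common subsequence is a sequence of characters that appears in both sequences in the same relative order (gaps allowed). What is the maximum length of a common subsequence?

12

One common subsequence of length 12: T at A[1]=B[4]; then T at A[2]=B[5]; then C at A[3]=B[6]; then T at A[4]=B[7]; then Z at A[6]=B[8]; then T at A[9]=B[9]; then C at A[10]=B[10]; then T at A[11]=B[11]; then Z at A[12]=B[12]; then Z at A[13]=B[13]; then Z at A[14]=B[14]; then C at A[17]=B[15]. dp[18][15] = 12 confirms this is the maximum.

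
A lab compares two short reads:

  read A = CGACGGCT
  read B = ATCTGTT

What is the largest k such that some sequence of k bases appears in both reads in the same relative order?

Match A at read A[3]=read B[1], then C at read A[4]=read B[3], then G at read A[5]=read B[5], then T at read A[8]=read B[7] — 4 bases in the same relative order in both. Since dp[8][7] = 4, nothing longer is possible.

4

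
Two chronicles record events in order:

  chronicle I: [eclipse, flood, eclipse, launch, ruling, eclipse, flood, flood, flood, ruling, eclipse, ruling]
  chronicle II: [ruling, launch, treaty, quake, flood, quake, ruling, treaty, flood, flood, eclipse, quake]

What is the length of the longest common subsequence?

5

One common subsequence of length 5: flood at chronicle I[2]=chronicle II[5] → ruling at chronicle I[5]=chronicle II[7] → flood at chronicle I[8]=chronicle II[9] → flood at chronicle I[9]=chronicle II[10] → eclipse at chronicle I[11]=chronicle II[11]. dp[12][12] = 5 confirms this is the maximum.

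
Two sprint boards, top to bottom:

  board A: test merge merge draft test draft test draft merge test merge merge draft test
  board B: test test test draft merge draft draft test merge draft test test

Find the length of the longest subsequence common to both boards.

Taking test [1,1], then test [5,2], then test [7,3], then draft [8,4], then merge [9,5], then test [10,8], then merge [12,9], then draft [13,10], then test [14,12] gives a common subsequence of length 9. Since dp[14][12] = 9, nothing longer is possible.

9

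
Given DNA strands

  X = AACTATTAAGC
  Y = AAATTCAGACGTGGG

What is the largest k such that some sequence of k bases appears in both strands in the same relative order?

8

Match A at X[1]=Y[1]; then A at X[2]=Y[2]; then A at X[5]=Y[3]; then T at X[6]=Y[4]; then T at X[7]=Y[5]; then A at X[8]=Y[7]; then A at X[9]=Y[9]; then G at X[10]=Y[15] — 8 bases in the same relative order in both. The LCS DP gives dp[11][15] = 8, so this is optimal.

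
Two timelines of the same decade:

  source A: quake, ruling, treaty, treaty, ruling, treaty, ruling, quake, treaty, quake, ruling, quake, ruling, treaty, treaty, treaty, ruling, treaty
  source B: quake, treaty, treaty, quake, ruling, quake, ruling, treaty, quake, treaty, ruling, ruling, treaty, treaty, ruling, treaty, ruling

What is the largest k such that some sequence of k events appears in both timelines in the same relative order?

Pick quake at source A[1]=source B[1] → treaty at source A[3]=source B[2] → treaty at source A[4]=source B[3] → ruling at source A[5]=source B[7] → treaty at source A[6]=source B[8] → quake at source A[8]=source B[9] → treaty at source A[9]=source B[10] → ruling at source A[11]=source B[11] → ruling at source A[13]=source B[12] → treaty at source A[14]=source B[13] → treaty at source A[15]=source B[14] → treaty at source A[16]=source B[16] → ruling at source A[17]=source B[17]; all 13 events appear in both, in order, and the DP table's final entry dp[18][17] is also 13, so no common subsequence is longer.

13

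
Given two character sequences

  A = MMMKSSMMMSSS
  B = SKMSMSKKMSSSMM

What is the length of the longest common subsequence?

One common subsequence of length 7: M (A #1, B #3); then M (A #2, B #5); then M (A #3, B #9); then S (A #5, B #11); then S (A #6, B #12); then M (A #8, B #13); then M (A #9, B #14), and the DP table's final entry dp[12][14] is also 7, so no common subsequence is longer.

7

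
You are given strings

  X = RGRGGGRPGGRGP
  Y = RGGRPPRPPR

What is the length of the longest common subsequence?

Match R [3,1] → G [5,2] → G [6,3] → R [7,4] → P [8,6] → R [11,7] → P [13,9] — 7 characters in the same relative order in both. dp[13][10] = 7 confirms this is the maximum.

7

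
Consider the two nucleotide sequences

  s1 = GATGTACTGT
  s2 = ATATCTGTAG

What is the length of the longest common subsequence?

Taking A (s1 #2, s2 #1), T (s1 #3, s2 #2), T (s1 #5, s2 #4), C (s1 #7, s2 #5), T (s1 #8, s2 #6), G (s1 #9, s2 #7), T (s1 #10, s2 #8) gives a common subsequence of length 7. The LCS DP gives dp[10][10] = 7, so this is optimal.

7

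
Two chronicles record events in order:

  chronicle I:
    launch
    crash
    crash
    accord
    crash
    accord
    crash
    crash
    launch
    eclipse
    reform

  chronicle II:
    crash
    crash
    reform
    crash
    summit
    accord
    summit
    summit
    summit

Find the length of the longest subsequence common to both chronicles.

One common subsequence of length 4: crash [2,1], crash [3,2], crash [5,4], accord [6,6], and the DP table's final entry dp[11][9] is also 4, so no common subsequence is longer.

4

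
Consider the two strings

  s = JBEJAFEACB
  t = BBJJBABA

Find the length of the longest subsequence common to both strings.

Let dp[i][j] be the LCS length of the first i characters of s and the first j characters of t. dp[i][j] = dp[i-1][j-1]+1 when the i-th and j-th characters match, else max(dp[i-1][j], dp[i][j-1]).
    ·  B  B  J  J  B  A  B  A
 ·  0  0  0  0  0  0  0  0  0
 J  0  0  0  1  1  1  1  1  1
 B  0  1  1  1  1  2  2  2  2
 E  0  1  1  1  1  2  2  2  2
 J  0  1  1  2  2  2  2  2  2
 A  0  1  1  2  2  2  3  3  3
 F  0  1  1  2  2  2  3  3  3
 E  0  1  1  2  2  2  3  3  3
 A  0  1  1  2  2  2  3  3  4
 C  0  1  1  2  2  2  3  3  4
 B  0  1  2  2  2  3  3  4  4
dp[10][8] = 4. One LCS (by backtracking along matches): JBAA.

4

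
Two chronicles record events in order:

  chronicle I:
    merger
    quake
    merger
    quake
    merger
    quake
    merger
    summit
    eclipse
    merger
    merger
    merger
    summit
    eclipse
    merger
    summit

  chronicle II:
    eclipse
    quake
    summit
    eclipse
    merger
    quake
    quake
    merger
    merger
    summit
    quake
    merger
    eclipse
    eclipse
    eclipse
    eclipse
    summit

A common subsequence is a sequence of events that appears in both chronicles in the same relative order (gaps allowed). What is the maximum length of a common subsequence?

Match merger (chronicle I #1, chronicle II #5) → quake (chronicle I #2, chronicle II #7) → merger (chronicle I #3, chronicle II #8) → merger (chronicle I #5, chronicle II #9) → quake (chronicle I #6, chronicle II #11) → merger (chronicle I #7, chronicle II #12) → eclipse (chronicle I #9, chronicle II #15) → eclipse (chronicle I #14, chronicle II #16) → summit (chronicle I #16, chronicle II #17) — 9 events in the same relative order in both, and the DP table's final entry dp[16][17] is also 9, so no common subsequence is longer.

9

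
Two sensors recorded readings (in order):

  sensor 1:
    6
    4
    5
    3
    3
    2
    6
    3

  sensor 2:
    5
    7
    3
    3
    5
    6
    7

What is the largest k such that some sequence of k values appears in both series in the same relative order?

Match 5 [3,1]; then 3 [4,3]; then 3 [5,4]; then 6 [7,6] — 4 values in the same relative order in both, and the DP table's final entry dp[8][7] is also 4, so no common subsequence is longer.

4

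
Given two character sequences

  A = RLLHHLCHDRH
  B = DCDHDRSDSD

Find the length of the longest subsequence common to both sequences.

4

Match C [7,2] → H [8,4] → D [9,5] → R [10,6] — 4 characters in the same relative order in both, and the DP table's final entry dp[11][10] is also 4, so no common subsequence is longer.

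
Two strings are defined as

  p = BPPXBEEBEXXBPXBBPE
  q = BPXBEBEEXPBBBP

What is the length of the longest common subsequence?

Taking B at p[1]=q[1]; then P at p[3]=q[2]; then X at p[4]=q[3]; then B at p[5]=q[4]; then E at p[6]=q[5]; then E at p[7]=q[7]; then E at p[9]=q[8]; then X at p[10]=q[9]; then B at p[12]=q[11]; then B at p[15]=q[12]; then B at p[16]=q[13]; then P at p[17]=q[14] gives a common subsequence of length 12. Since dp[18][14] = 12, nothing longer is possible.

12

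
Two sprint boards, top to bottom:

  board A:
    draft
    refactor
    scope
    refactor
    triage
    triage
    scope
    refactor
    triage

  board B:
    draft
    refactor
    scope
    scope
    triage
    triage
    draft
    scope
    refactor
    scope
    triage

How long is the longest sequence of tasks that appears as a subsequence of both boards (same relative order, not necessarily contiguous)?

One common subsequence of length 8: draft (board A #1, board B #1) → refactor (board A #2, board B #2) → scope (board A #3, board B #4) → triage (board A #5, board B #5) → triage (board A #6, board B #6) → scope (board A #7, board B #8) → refactor (board A #8, board B #9) → triage (board A #9, board B #11). dp[9][11] = 8 confirms this is the maximum.

8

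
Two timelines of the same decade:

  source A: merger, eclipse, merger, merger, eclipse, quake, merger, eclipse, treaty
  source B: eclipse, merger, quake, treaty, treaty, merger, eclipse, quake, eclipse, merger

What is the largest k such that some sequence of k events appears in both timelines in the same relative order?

6

One common subsequence of length 6: eclipse [2,1], then merger [3,2], then merger [4,6], then eclipse [5,7], then quake [6,8], then merger [7,10]. Since dp[9][10] = 6, nothing longer is possible.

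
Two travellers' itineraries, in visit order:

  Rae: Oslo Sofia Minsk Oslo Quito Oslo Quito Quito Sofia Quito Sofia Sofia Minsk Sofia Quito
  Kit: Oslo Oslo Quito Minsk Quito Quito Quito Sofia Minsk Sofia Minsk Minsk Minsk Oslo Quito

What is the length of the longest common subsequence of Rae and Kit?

Pick Oslo (Rae #1, Kit #1) → Oslo (Rae #4, Kit #2) → Quito (Rae #5, Kit #3) → Quito (Rae #7, Kit #5) → Quito (Rae #8, Kit #6) → Quito (Rae #10, Kit #7) → Sofia (Rae #11, Kit #8) → Sofia (Rae #12, Kit #10) → Minsk (Rae #13, Kit #13) → Quito (Rae #15, Kit #15); all 10 stops appear in both, in order. The LCS DP gives dp[15][15] = 10, so this is optimal.

10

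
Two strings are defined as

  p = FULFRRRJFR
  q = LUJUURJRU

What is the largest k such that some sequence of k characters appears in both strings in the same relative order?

4

Let dp[i][j] be the LCS length of the first i characters of p and the first j characters of q. dp[i][j] = dp[i-1][j-1]+1 when the i-th and j-th characters match, else max(dp[i-1][j], dp[i][j-1]).
    ·  L  U  J  U  U  R  J  R  U
 ·  0  0  0  0  0  0  0  0  0  0
 F  0  0  0  0  0  0  0  0  0  0
 U  0  0  1  1  1  1  1  1  1  1
 L  0  1  1  1  1  1  1  1  1  1
 F  0  1  1  1  1  1  1  1  1  1
 R  0  1  1  1  1  1  2  2  2  2
 R  0  1  1  1  1  1  2  2  3  3
 R  0  1  1  1  1  1  2  2  3  3
 J  0  1  1  2  2  2  2  3  3  3
 F  0  1  1  2  2  2  2  3  3  3
 R  0  1  1  2  2  2  3  3  4  4
dp[10][9] = 4. One LCS (by backtracking along matches): URJR.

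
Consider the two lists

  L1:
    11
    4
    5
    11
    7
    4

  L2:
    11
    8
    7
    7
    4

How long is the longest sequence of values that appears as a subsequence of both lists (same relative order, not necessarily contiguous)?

Taking 11 at L1[1]=L2[1], then 7 at L1[5]=L2[4], then 4 at L1[6]=L2[5] gives a common subsequence of length 3. Since dp[6][5] = 3, nothing longer is possible.

3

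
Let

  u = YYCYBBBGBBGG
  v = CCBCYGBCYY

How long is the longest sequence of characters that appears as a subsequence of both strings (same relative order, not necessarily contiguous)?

4

Let dp[i][j] be the LCS length of the first i characters of u and the first j characters of v. dp[i][j] = dp[i-1][j-1]+1 when the i-th and j-th characters match, else max(dp[i-1][j], dp[i][j-1]).
    ·  C  C  B  C  Y  G  B  C  Y  Y
 ·  0  0  0  0  0  0  0  0  0  0  0
 Y  0  0  0  0  0  1  1  1  1  1  1
 Y  0  0  0  0  0  1  1  1  1  2  2
 C  0  1  1  1  1  1  1  1  2  2  2
 Y  0  1  1  1  1  2  2  2  2  3  3
 B  0  1  1  2  2  2  2  3  3  3  3
 B  0  1  1  2  2  2  2  3  3  3  3
 B  0  1  1  2  2  2  2  3  3  3  3
 G  0  1  1  2  2  2  3  3  3  3  3
 B  0  1  1  2  2  2  3  4  4  4  4
 B  0  1  1  2  2  2  3  4  4  4  4
 G  0  1  1  2  2  2  3  4  4  4  4
 G  0  1  1  2  2  2  3  4  4  4  4
dp[12][10] = 4. One LCS (by backtracking along matches): CYGB.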